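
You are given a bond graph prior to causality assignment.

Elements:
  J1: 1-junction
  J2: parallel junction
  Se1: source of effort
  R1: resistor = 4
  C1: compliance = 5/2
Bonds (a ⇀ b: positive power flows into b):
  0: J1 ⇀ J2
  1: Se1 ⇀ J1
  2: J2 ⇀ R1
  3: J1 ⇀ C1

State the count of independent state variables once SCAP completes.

1  (C1 all integral)

#1 stroke at J1  (source Se1 imposes e)
#3 stroke at J1  (C1: C, integral causality)
#0 stroke at J2  (J1: last free bond brings flow in)
#2 stroke at R1  (J2 effort already set via bond 0)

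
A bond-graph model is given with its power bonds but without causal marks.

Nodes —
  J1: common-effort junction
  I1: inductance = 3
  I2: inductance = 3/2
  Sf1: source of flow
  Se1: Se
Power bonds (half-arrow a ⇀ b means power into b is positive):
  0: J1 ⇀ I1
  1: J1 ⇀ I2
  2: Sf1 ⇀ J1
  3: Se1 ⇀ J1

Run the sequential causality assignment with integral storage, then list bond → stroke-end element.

β0 stroke at I1
β1 stroke at I2
β2 stroke at Sf1
β3 stroke at J1

b2 stroke→Sf1  (Sf1 fixes flow; stroke at Sf1)
b3 stroke→J1  (source Se1 imposes e)
b0 stroke→I1  (0-jn J1 has e-setter on 3)
b1 stroke→I2  (J1: bond 3 brought effort, rest push out)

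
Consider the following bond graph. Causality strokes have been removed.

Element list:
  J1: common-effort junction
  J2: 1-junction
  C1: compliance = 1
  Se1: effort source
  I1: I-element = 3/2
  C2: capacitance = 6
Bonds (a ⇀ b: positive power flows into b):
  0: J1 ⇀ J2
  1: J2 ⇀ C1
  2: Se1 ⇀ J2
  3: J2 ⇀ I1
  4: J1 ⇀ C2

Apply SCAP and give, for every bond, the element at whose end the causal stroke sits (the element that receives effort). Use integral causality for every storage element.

bond 0 |J2
bond 1 |J2
bond 2 |J2
bond 3 |I1
bond 4 |J1

b2 stroke→J2  (Se1 fixes effort; stroke away)
b1 stroke→J2  (C1 outputs effort q/C1)
b3 stroke→I1  (I1 integral (f out))
b0 stroke→J2  (J2: bond 3 brought flow, rest push out)
b4 stroke→J1  (only one effort-in slot at J1)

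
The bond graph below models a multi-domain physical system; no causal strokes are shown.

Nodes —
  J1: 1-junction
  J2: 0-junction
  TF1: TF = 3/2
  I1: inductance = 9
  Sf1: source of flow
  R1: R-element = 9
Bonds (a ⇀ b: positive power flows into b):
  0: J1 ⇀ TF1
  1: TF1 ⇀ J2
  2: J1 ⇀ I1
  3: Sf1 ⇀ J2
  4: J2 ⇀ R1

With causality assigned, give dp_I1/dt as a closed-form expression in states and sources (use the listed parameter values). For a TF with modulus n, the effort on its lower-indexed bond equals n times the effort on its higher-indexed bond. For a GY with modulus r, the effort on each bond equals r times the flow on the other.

b3 →Sf1  (Sf1 (Sf) sets flow on bond)
b2 →I1  (I1 integral (f out))
b0 →J1  (J1: bond 2 brought flow, rest push out)
b1 →TF1  (through TF1, causality passes straight; one stroke at TF1)
b4 →J2  (closing 0-jn rule on J2)

dp_I1/dt = -27*F_Sf1/2 - 9*p_I1/4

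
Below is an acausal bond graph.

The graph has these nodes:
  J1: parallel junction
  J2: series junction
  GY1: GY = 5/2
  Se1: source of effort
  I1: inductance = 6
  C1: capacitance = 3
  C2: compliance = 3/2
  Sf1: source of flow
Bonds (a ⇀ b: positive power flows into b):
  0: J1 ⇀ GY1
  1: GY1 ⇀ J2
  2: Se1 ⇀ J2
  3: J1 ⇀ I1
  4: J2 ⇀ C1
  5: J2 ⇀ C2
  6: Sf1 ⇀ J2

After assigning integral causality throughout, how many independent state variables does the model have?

3  (C1, C2, I1 all integral)

b2 |J2  (Se1 fixes effort; stroke away)
b6 |Sf1  (Sf1 (Sf) sets flow on bond)
b1 |J2  (common-f at J2 fixed by 6)
b4 |J2  (J2: bond 6 brought flow, rest push out)
b5 |J2  (1-jn J2 has f-setter on 6)
b0 |J1  (GY GY1: same side as bond 1)
b3 |I1  (J1 effort already set via bond 0)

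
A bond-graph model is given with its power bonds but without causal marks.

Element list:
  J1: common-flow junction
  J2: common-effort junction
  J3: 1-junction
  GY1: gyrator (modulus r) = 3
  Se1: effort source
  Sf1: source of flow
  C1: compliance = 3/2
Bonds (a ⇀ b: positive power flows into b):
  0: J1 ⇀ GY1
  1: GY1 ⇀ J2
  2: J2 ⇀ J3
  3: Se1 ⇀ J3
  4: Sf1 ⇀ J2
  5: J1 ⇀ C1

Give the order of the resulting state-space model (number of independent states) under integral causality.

bond 3 →J3  (source Se1 imposes e)
bond 4 →Sf1  (Sf1 fixes flow; stroke at Sf1)
bond 2 →J2  (closing 1-jn rule on J3)
bond 1 →GY1  (common-e at J2 fixed by 2)
bond 0 →GY1  (through GY1, causality inverts; strokes same side of GY1)
bond 5 →J1  (1-jn J1 has f-setter on 0)

1  (C1 all integral)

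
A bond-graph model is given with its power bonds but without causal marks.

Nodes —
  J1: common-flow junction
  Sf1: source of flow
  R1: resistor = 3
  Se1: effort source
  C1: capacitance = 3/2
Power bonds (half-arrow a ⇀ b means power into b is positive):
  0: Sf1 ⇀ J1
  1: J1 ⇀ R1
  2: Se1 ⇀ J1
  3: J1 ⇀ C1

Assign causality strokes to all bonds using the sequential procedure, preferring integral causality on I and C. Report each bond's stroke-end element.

#0 |Sf1  (Sf1: flow source, stroke at near end)
#2 |J1  (Se1: effort source, stroke at far end)
#1 |J1  (J1: bond 0 brought flow, rest push out)
#3 |J1  (1-jn J1 has f-setter on 0)

β0 →Sf1
β1 →J1
β2 →J1
β3 →J1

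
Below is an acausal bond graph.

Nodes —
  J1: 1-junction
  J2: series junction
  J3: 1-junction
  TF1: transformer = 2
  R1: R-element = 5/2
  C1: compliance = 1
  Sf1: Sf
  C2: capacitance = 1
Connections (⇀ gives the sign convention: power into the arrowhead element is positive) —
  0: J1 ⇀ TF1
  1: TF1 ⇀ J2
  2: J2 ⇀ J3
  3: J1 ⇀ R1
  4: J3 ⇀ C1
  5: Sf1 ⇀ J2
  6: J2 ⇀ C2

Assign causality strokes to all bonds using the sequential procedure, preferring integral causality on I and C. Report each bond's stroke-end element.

b0 stroke at TF1
b1 stroke at J2
b2 stroke at J2
b3 stroke at J1
b4 stroke at J3
b5 stroke at Sf1
b6 stroke at J2

bond 5 stroke at Sf1  (Sf1 fixes flow; stroke at Sf1)
bond 1 stroke at J2  (J2: bond 5 brought flow, rest push out)
bond 2 stroke at J2  (J2: bond 5 brought flow, rest push out)
bond 6 stroke at J2  (J2 flow already set via bond 5)
bond 4 stroke at J3  (common-f at J3 fixed by 2)
bond 0 stroke at TF1  (through TF1, causality passes straight; one stroke at TF1)
bond 3 stroke at J1  (J1 flow already set via bond 0)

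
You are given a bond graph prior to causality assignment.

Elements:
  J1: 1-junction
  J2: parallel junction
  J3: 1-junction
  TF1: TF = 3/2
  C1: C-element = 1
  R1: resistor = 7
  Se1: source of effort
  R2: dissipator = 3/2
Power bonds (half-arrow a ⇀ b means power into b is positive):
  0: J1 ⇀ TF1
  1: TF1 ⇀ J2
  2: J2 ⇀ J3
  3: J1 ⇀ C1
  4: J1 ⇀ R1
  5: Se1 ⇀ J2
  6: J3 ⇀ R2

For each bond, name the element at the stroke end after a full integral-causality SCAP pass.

#5 →J2  (Se1 (Se) sets effort on bond)
#1 →TF1  (common-e at J2 fixed by 5)
#2 →J3  (0-jn J2 has e-setter on 5)
#6 →R2  (J3: last free bond brings flow in)
#0 →J1  (through TF1, causality passes straight; one stroke at TF1)
#3 →J1  (C1 outputs effort q/C1)
#4 →R1  (only one flow-in slot at J1)

#0 |J1
#1 |TF1
#2 |J3
#3 |J1
#4 |R1
#5 |J2
#6 |R2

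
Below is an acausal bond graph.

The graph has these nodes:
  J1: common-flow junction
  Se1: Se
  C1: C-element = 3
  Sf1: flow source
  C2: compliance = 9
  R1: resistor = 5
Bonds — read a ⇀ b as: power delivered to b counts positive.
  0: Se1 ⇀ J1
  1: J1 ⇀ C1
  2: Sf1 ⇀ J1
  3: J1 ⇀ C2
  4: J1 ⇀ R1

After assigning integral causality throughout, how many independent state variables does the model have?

#0 stroke→J1  (Se1: effort source, stroke at far end)
#2 stroke→Sf1  (Sf1 fixes flow; stroke at Sf1)
#1 stroke→J1  (common-f at J1 fixed by 2)
#3 stroke→J1  (J1 flow already set via bond 2)
#4 stroke→J1  (J1 flow already set via bond 2)

2  (C1, C2 all integral)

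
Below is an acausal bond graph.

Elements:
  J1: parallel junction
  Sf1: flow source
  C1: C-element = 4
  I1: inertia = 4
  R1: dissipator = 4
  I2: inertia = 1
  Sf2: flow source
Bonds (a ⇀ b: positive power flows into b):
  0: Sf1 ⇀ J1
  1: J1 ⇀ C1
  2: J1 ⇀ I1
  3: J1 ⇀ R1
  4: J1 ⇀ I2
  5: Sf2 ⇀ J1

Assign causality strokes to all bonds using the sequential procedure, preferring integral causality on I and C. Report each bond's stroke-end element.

b0 stroke at Sf1
b1 stroke at J1
b2 stroke at I1
b3 stroke at R1
b4 stroke at I2
b5 stroke at Sf2

bond 0 →Sf1  (Sf1 (Sf) sets flow on bond)
bond 5 →Sf2  (source Sf2 imposes f)
bond 1 →J1  (C1: C, integral causality)
bond 2 →I1  (0-jn J1 has e-setter on 1)
bond 3 →R1  (J1: bond 1 brought effort, rest push out)
bond 4 →I2  (0-jn J1 has e-setter on 1)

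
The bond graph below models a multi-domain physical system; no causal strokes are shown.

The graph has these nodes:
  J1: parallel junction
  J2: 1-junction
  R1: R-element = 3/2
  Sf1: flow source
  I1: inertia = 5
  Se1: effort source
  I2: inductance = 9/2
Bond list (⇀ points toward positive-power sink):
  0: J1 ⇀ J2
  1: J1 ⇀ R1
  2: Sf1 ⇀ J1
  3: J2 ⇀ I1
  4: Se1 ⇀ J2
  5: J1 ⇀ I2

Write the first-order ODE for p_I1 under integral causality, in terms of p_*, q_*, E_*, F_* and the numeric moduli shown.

#2 →Sf1  (Sf1 (Sf) sets flow on bond)
#4 →J2  (Se1: effort source, stroke at far end)
#3 →I1  (I1: I, integral causality)
#0 →J2  (common-f at J2 fixed by 3)
#5 →I2  (I2: I, integral causality)
#1 →J1  (only one effort-in slot at J1)

dp_I1/dt = E_Se1 + 3*F_Sf1/2 - 3*p_I1/10 - p_I2/3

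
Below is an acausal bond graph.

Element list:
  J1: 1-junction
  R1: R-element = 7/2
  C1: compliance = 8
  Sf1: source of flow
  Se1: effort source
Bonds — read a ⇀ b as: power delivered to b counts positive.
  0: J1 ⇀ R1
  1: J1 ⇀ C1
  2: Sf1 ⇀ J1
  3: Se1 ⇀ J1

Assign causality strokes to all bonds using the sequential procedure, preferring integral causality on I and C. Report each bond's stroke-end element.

β2 stroke at Sf1  (source Sf1 imposes f)
β3 stroke at J1  (Se1 fixes effort; stroke away)
β0 stroke at J1  (J1: bond 2 brought flow, rest push out)
β1 stroke at J1  (J1 flow already set via bond 2)

#0 stroke at J1
#1 stroke at J1
#2 stroke at Sf1
#3 stroke at J1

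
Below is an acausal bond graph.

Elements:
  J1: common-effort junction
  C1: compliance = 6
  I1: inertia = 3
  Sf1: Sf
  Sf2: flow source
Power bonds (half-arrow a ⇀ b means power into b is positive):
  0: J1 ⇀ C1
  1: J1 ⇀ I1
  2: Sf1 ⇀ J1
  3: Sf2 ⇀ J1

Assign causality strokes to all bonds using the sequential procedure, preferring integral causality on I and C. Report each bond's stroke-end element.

#0 stroke→J1
#1 stroke→I1
#2 stroke→Sf1
#3 stroke→Sf2

bond 2 stroke→Sf1  (Sf1: flow source, stroke at near end)
bond 3 stroke→Sf2  (Sf2 (Sf) sets flow on bond)
bond 0 stroke→J1  (C1 outputs effort q/C1)
bond 1 stroke→I1  (0-jn J1 has e-setter on 0)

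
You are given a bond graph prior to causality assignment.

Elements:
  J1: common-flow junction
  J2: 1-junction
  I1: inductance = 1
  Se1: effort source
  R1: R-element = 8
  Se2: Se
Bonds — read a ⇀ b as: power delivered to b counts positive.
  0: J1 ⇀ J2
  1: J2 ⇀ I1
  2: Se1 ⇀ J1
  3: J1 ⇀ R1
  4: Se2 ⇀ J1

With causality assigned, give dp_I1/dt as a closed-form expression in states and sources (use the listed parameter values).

dp_I1/dt = E_Se1 + E_Se2 - 8*p_I1

bond 2 →J1  (source Se1 imposes e)
bond 4 →J1  (Se2: effort source, stroke at far end)
bond 1 →I1  (I1 outputs flow p/I1)
bond 0 →J2  (common-f at J2 fixed by 1)
bond 3 →J1  (common-f at J1 fixed by 0)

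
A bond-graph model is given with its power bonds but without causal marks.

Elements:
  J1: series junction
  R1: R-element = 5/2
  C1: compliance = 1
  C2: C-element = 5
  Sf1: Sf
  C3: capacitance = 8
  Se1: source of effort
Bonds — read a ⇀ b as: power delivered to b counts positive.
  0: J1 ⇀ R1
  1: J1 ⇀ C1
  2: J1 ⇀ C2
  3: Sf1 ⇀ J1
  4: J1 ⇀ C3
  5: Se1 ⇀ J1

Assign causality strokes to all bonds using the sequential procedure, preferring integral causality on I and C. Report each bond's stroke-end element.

b0 stroke→J1
b1 stroke→J1
b2 stroke→J1
b3 stroke→Sf1
b4 stroke→J1
b5 stroke→J1

#3 stroke at Sf1  (Sf1 fixes flow; stroke at Sf1)
#5 stroke at J1  (Se1 fixes effort; stroke away)
#0 stroke at J1  (common-f at J1 fixed by 3)
#1 stroke at J1  (common-f at J1 fixed by 3)
#2 stroke at J1  (J1: bond 3 brought flow, rest push out)
#4 stroke at J1  (J1 flow already set via bond 3)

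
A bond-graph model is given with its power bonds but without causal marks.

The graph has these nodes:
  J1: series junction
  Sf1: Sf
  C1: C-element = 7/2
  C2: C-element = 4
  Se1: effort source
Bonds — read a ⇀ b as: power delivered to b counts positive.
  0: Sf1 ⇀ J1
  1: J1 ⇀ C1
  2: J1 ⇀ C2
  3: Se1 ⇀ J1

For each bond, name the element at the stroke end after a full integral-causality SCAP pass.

b0 |Sf1  (Sf1 fixes flow; stroke at Sf1)
b3 |J1  (Se1: effort source, stroke at far end)
b1 |J1  (1-jn J1 has f-setter on 0)
b2 |J1  (J1: bond 0 brought flow, rest push out)

β0 stroke→Sf1
β1 stroke→J1
β2 stroke→J1
β3 stroke→J1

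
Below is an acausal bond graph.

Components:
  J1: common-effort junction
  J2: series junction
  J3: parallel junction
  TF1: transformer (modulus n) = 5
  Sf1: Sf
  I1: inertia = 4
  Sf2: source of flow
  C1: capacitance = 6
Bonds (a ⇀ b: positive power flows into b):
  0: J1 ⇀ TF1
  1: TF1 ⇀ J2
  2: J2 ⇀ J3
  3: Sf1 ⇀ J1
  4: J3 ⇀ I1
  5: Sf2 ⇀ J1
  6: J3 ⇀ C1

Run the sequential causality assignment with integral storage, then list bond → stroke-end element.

#3 |Sf1  (Sf1 fixes flow; stroke at Sf1)
#5 |Sf2  (Sf2 (Sf) sets flow on bond)
#0 |J1  (J1: last free bond brings effort in)
#1 |TF1  (TF1: transformer flips bond 0)
#2 |J2  (J2 flow already set via bond 1)
#4 |I1  (I1 outputs flow p/I1)
#6 |J3  (only one effort-in slot at J3)

#0 stroke at J1
#1 stroke at TF1
#2 stroke at J2
#3 stroke at Sf1
#4 stroke at I1
#5 stroke at Sf2
#6 stroke at J3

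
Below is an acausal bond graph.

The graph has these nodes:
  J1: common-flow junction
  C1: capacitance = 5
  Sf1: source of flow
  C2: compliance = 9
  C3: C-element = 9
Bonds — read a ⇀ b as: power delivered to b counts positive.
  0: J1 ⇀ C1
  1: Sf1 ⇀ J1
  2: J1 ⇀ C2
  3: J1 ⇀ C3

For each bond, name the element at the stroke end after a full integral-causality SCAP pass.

β0 →J1
β1 →Sf1
β2 →J1
β3 →J1

b1 →Sf1  (Sf1 (Sf) sets flow on bond)
b0 →J1  (1-jn J1 has f-setter on 1)
b2 →J1  (1-jn J1 has f-setter on 1)
b3 →J1  (1-jn J1 has f-setter on 1)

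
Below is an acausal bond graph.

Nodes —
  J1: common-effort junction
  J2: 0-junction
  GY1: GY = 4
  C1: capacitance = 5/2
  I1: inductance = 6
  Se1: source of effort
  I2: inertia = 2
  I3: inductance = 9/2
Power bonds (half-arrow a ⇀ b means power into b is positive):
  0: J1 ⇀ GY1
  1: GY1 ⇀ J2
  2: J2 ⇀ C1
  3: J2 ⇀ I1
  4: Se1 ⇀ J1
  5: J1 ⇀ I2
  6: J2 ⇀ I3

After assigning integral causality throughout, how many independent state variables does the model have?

4  (C1, I1, I2, I3 all integral)

β4 |J1  (Se1: effort source, stroke at far end)
β0 |GY1  (common-e at J1 fixed by 4)
β5 |I2  (common-e at J1 fixed by 4)
β1 |GY1  (GY GY1: same side as bond 0)
β2 |J2  (prefer integral on C1)
β3 |I1  (common-e at J2 fixed by 2)
β6 |I3  (0-jn J2 has e-setter on 2)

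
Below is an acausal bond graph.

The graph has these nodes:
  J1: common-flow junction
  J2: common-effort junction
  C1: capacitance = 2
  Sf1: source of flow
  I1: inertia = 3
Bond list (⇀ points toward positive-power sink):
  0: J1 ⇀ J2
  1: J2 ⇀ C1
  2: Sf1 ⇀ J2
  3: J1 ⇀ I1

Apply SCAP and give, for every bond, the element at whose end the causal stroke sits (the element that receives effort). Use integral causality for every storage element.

bond 0 →J1
bond 1 →J2
bond 2 →Sf1
bond 3 →I1

b2 stroke→Sf1  (Sf1 fixes flow; stroke at Sf1)
b1 stroke→J2  (C1 integral (e out))
b0 stroke→J1  (common-e at J2 fixed by 1)
b3 stroke→I1  (closing 1-jn rule on J1)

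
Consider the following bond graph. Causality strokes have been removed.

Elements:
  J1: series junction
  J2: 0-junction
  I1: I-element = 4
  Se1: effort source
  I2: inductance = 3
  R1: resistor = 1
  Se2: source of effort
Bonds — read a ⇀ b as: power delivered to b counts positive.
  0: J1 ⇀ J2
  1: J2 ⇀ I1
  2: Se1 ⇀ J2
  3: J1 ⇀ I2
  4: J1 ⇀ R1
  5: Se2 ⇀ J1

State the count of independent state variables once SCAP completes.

#2 stroke→J2  (Se1: effort source, stroke at far end)
#5 stroke→J1  (Se2: effort source, stroke at far end)
#0 stroke→J1  (0-jn J2 has e-setter on 2)
#1 stroke→I1  (0-jn J2 has e-setter on 2)
#3 stroke→I2  (I2 outputs flow p/I2)
#4 stroke→J1  (1-jn J1 has f-setter on 3)

2  (I1, I2 all integral)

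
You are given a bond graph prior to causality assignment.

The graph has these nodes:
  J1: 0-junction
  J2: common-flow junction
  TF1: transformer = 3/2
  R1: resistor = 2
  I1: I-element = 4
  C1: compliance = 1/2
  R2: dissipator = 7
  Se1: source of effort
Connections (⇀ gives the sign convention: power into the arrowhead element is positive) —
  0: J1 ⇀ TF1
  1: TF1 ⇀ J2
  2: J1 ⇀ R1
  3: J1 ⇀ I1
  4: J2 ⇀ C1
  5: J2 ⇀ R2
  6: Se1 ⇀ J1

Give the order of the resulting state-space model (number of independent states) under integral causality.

2  (C1, I1 all integral)

β6 →J1  (Se1 (Se) sets effort on bond)
β0 →TF1  (0-jn J1 has e-setter on 6)
β2 →R1  (J1 effort already set via bond 6)
β3 →I1  (common-e at J1 fixed by 6)
β1 →J2  (TF TF1: opposite of bond 0)
β4 →J2  (C1 outputs effort q/C1)
β5 →R2  (only one flow-in slot at J2)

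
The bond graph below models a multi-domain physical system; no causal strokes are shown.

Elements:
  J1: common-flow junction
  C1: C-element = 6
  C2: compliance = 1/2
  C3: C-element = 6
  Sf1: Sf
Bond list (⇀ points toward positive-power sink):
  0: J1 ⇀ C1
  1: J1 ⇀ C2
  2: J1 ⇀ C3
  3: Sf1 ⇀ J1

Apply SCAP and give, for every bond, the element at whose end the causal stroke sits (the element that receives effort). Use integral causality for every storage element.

β0 stroke→J1
β1 stroke→J1
β2 stroke→J1
β3 stroke→Sf1

β3 stroke at Sf1  (Sf1 (Sf) sets flow on bond)
β0 stroke at J1  (1-jn J1 has f-setter on 3)
β1 stroke at J1  (1-jn J1 has f-setter on 3)
β2 stroke at J1  (common-f at J1 fixed by 3)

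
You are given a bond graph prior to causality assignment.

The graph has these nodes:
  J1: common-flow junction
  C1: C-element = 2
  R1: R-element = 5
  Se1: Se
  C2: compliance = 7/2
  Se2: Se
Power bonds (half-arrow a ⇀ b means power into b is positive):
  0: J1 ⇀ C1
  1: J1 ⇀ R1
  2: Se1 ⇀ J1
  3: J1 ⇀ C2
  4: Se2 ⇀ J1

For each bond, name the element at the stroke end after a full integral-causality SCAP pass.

β0 stroke→J1
β1 stroke→R1
β2 stroke→J1
β3 stroke→J1
β4 stroke→J1

β2 stroke at J1  (source Se1 imposes e)
β4 stroke at J1  (source Se2 imposes e)
β0 stroke at J1  (C1 integral (e out))
β3 stroke at J1  (C2: C, integral causality)
β1 stroke at R1  (closing 1-jn rule on J1)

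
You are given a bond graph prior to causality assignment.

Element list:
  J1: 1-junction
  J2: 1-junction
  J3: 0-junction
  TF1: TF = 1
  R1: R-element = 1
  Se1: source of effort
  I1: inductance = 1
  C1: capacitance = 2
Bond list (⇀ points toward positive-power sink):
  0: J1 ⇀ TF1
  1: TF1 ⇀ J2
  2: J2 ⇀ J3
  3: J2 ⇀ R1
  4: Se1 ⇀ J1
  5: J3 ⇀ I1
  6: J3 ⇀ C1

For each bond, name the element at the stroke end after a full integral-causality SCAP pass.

#0 |TF1
#1 |J2
#2 |J2
#3 |R1
#4 |J1
#5 |I1
#6 |J3

#4 stroke at J1  (Se1: effort source, stroke at far end)
#0 stroke at TF1  (J1: last free bond brings flow in)
#1 stroke at J2  (through TF1, causality passes straight; one stroke at TF1)
#5 stroke at I1  (prefer integral on I1)
#6 stroke at J3  (C1 outputs effort q/C1)
#2 stroke at J2  (J3: bond 6 brought effort, rest push out)
#3 stroke at R1  (closing 1-jn rule on J2)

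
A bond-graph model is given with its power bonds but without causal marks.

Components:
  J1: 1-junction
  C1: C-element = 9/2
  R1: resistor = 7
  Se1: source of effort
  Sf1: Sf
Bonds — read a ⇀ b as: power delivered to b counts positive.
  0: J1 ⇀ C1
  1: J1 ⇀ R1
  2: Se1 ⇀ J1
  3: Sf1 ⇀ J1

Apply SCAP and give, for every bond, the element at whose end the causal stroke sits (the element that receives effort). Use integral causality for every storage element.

bond 0 stroke at J1
bond 1 stroke at J1
bond 2 stroke at J1
bond 3 stroke at Sf1

b2 stroke at J1  (source Se1 imposes e)
b3 stroke at Sf1  (source Sf1 imposes f)
b0 stroke at J1  (J1 flow already set via bond 3)
b1 stroke at J1  (common-f at J1 fixed by 3)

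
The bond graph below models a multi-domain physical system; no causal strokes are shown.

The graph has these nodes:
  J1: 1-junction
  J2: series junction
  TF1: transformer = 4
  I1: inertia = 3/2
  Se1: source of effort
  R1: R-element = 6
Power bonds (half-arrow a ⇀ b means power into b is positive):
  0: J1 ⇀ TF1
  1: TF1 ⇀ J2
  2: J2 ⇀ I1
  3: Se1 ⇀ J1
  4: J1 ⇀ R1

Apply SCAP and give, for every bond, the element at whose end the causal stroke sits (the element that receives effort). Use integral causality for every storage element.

β3 |J1  (Se1: effort source, stroke at far end)
β2 |I1  (I1 integral (f out))
β1 |J2  (J2: bond 2 brought flow, rest push out)
β0 |TF1  (TF TF1: opposite of bond 1)
β4 |J1  (common-f at J1 fixed by 0)

b0 stroke→TF1
b1 stroke→J2
b2 stroke→I1
b3 stroke→J1
b4 stroke→J1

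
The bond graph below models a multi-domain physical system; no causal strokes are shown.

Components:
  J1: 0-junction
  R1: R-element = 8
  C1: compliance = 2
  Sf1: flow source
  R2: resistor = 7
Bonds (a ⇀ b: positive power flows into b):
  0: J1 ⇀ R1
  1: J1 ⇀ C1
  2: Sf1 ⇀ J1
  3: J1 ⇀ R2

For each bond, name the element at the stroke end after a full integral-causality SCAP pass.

#2 →Sf1  (Sf1 fixes flow; stroke at Sf1)
#1 →J1  (C1 integral (e out))
#0 →R1  (0-jn J1 has e-setter on 1)
#3 →R2  (0-jn J1 has e-setter on 1)

bond 0 →R1
bond 1 →J1
bond 2 →Sf1
bond 3 →R2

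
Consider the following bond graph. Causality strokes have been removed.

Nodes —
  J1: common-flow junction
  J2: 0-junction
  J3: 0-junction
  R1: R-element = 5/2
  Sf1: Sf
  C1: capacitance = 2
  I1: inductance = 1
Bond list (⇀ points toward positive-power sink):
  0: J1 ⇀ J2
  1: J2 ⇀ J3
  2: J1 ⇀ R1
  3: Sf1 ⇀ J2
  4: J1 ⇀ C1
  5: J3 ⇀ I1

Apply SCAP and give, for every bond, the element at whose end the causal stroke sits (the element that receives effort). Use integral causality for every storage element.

b3 →Sf1  (Sf1 fixes flow; stroke at Sf1)
b4 →J1  (C1 integral (e out))
b5 →I1  (I1: I, integral causality)
b1 →J3  (J3: last free bond brings effort in)
b0 →J2  (J2: last free bond brings effort in)
b2 →J1  (J1: bond 0 brought flow, rest push out)

b0 →J2
b1 →J3
b2 →J1
b3 →Sf1
b4 →J1
b5 →I1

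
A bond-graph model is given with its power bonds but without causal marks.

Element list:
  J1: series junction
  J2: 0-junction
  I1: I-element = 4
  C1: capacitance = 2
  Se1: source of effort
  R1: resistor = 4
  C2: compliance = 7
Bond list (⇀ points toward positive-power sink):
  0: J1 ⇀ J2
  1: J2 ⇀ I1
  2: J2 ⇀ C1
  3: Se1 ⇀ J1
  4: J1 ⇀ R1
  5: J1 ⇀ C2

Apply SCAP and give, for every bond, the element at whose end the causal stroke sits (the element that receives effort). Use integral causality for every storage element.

β3 |J1  (Se1 (Se) sets effort on bond)
β1 |I1  (I1 outputs flow p/I1)
β2 |J2  (C1 integral (e out))
β0 |J1  (common-e at J2 fixed by 2)
β5 |J1  (C2 outputs effort q/C2)
β4 |R1  (only one flow-in slot at J1)

bond 0 |J1
bond 1 |I1
bond 2 |J2
bond 3 |J1
bond 4 |R1
bond 5 |J1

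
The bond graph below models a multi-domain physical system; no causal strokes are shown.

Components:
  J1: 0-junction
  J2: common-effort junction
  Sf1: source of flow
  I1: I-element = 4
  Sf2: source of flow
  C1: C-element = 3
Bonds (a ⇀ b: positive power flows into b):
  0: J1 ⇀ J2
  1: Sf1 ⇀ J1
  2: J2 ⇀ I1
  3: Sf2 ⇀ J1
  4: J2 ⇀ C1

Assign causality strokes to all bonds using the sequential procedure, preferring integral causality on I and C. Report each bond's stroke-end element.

b1 →Sf1  (source Sf1 imposes f)
b3 →Sf2  (Sf2: flow source, stroke at near end)
b0 →J1  (only one effort-in slot at J1)
b2 →I1  (I1 integral (f out))
b4 →J2  (J2 needs exactly one e-in)

β0 stroke→J1
β1 stroke→Sf1
β2 stroke→I1
β3 stroke→Sf2
β4 stroke→J2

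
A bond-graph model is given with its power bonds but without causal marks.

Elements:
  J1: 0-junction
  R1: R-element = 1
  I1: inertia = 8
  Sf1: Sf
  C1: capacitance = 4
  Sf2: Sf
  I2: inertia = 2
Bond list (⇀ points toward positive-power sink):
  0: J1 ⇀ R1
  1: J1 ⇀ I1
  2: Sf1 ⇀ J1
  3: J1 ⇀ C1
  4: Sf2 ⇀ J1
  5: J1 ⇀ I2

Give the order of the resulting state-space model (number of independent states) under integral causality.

3  (C1, I1, I2 all integral)

#2 stroke→Sf1  (Sf1 (Sf) sets flow on bond)
#4 stroke→Sf2  (Sf2 (Sf) sets flow on bond)
#1 stroke→I1  (prefer integral on I1)
#3 stroke→J1  (C1 integral (e out))
#0 stroke→R1  (J1: bond 3 brought effort, rest push out)
#5 stroke→I2  (J1 effort already set via bond 3)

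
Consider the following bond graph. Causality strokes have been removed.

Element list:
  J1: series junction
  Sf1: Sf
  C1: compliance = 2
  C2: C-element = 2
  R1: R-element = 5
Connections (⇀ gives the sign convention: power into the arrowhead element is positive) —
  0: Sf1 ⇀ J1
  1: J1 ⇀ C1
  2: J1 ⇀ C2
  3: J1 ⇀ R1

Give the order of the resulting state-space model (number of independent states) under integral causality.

2  (C1, C2 all integral)

β0 stroke at Sf1  (Sf1 (Sf) sets flow on bond)
β1 stroke at J1  (J1: bond 0 brought flow, rest push out)
β2 stroke at J1  (J1 flow already set via bond 0)
β3 stroke at J1  (J1: bond 0 brought flow, rest push out)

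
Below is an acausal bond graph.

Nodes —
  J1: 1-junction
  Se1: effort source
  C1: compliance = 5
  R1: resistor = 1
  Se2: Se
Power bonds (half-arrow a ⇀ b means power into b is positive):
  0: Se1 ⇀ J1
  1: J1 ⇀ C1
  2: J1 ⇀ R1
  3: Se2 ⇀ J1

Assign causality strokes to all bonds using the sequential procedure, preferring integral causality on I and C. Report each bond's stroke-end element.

bond 0 |J1
bond 1 |J1
bond 2 |R1
bond 3 |J1

b0 |J1  (Se1: effort source, stroke at far end)
b3 |J1  (Se2: effort source, stroke at far end)
b1 |J1  (prefer integral on C1)
b2 |R1  (J1 needs exactly one f-in)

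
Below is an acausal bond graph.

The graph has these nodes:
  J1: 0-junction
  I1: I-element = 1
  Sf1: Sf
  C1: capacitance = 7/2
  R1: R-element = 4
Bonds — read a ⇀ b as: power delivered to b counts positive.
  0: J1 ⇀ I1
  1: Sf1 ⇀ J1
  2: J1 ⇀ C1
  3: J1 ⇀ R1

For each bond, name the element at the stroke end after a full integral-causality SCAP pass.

bond 1 stroke at Sf1  (Sf1 fixes flow; stroke at Sf1)
bond 0 stroke at I1  (I1: I, integral causality)
bond 2 stroke at J1  (C1 integral (e out))
bond 3 stroke at R1  (J1: bond 2 brought effort, rest push out)

β0 →I1
β1 →Sf1
β2 →J1
β3 →R1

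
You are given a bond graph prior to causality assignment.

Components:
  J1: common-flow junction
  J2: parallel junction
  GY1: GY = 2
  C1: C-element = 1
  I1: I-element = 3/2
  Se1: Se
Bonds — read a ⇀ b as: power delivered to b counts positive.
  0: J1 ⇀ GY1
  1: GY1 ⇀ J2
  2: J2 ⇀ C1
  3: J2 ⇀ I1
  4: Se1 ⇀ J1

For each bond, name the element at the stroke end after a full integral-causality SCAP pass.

#4 |J1  (Se1: effort source, stroke at far end)
#0 |GY1  (J1 needs exactly one f-in)
#1 |GY1  (through GY1, causality inverts; strokes same side of GY1)
#2 |J2  (C1 integral (e out))
#3 |I1  (J2: bond 2 brought effort, rest push out)

b0 stroke→GY1
b1 stroke→GY1
b2 stroke→J2
b3 stroke→I1
b4 stroke→J1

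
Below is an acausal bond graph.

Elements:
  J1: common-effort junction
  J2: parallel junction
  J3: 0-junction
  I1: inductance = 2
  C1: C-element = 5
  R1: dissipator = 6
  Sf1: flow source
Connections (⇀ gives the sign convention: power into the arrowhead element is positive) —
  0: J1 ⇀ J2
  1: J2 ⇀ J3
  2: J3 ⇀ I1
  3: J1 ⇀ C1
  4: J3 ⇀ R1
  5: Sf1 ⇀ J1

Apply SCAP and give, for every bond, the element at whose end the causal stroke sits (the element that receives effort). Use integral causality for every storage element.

β5 stroke at Sf1  (Sf1 fixes flow; stroke at Sf1)
β2 stroke at I1  (I1 outputs flow p/I1)
β3 stroke at J1  (prefer integral on C1)
β0 stroke at J2  (J1 effort already set via bond 3)
β1 stroke at J3  (common-e at J2 fixed by 0)
β4 stroke at R1  (J3 effort already set via bond 1)

β0 →J2
β1 →J3
β2 →I1
β3 →J1
β4 →R1
β5 →Sf1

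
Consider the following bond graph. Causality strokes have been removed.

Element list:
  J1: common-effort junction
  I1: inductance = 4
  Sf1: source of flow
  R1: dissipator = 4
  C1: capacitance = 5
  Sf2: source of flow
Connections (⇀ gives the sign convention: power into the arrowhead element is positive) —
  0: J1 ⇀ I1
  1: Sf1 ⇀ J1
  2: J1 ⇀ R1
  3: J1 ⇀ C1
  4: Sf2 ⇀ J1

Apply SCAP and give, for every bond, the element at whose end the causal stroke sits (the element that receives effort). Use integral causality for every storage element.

#1 stroke at Sf1  (source Sf1 imposes f)
#4 stroke at Sf2  (Sf2: flow source, stroke at near end)
#0 stroke at I1  (I1 outputs flow p/I1)
#3 stroke at J1  (prefer integral on C1)
#2 stroke at R1  (J1: bond 3 brought effort, rest push out)

β0 stroke at I1
β1 stroke at Sf1
β2 stroke at R1
β3 stroke at J1
β4 stroke at Sf2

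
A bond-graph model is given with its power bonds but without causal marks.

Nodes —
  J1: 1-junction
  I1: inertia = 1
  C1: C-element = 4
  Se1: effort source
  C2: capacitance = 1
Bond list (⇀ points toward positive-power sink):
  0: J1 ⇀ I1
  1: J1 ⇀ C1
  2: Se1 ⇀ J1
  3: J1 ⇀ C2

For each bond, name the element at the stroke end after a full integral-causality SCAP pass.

bond 2 stroke at J1  (Se1 (Se) sets effort on bond)
bond 0 stroke at I1  (I1 outputs flow p/I1)
bond 1 stroke at J1  (J1 flow already set via bond 0)
bond 3 stroke at J1  (1-jn J1 has f-setter on 0)

β0 stroke at I1
β1 stroke at J1
β2 stroke at J1
β3 stroke at J1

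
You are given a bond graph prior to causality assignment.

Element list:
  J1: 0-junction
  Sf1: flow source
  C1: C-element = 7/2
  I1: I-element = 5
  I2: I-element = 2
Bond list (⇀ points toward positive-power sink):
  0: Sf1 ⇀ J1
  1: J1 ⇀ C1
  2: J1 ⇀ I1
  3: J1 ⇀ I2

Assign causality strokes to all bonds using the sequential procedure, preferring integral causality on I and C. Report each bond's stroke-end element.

β0 →Sf1  (Sf1: flow source, stroke at near end)
β1 →J1  (C1 integral (e out))
β2 →I1  (0-jn J1 has e-setter on 1)
β3 →I2  (0-jn J1 has e-setter on 1)

b0 stroke at Sf1
b1 stroke at J1
b2 stroke at I1
b3 stroke at I2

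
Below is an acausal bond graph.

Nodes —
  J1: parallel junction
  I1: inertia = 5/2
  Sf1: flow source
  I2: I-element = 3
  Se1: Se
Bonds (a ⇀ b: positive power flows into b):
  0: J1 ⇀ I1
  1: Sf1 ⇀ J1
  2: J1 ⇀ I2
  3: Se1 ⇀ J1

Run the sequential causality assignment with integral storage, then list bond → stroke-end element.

#0 →I1
#1 →Sf1
#2 →I2
#3 →J1

#1 →Sf1  (Sf1: flow source, stroke at near end)
#3 →J1  (source Se1 imposes e)
#0 →I1  (common-e at J1 fixed by 3)
#2 →I2  (J1 effort already set via bond 3)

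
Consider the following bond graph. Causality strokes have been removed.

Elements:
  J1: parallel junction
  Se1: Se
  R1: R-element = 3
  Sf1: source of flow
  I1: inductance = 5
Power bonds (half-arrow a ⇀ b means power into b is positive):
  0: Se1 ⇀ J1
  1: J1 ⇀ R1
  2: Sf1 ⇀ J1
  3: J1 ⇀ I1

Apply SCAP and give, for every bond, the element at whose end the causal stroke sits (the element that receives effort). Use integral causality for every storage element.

#0 →J1
#1 →R1
#2 →Sf1
#3 →I1

b0 →J1  (Se1: effort source, stroke at far end)
b2 →Sf1  (Sf1 (Sf) sets flow on bond)
b1 →R1  (common-e at J1 fixed by 0)
b3 →I1  (0-jn J1 has e-setter on 0)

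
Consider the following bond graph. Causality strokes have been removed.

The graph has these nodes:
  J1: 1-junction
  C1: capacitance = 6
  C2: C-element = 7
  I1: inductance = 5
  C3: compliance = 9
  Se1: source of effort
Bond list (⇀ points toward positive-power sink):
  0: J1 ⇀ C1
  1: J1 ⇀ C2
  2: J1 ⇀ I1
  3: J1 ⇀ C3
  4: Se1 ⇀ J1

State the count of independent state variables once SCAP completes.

b4 stroke→J1  (Se1: effort source, stroke at far end)
b0 stroke→J1  (prefer integral on C1)
b1 stroke→J1  (prefer integral on C2)
b2 stroke→I1  (I1: I, integral causality)
b3 stroke→J1  (common-f at J1 fixed by 2)

4  (C1, C2, C3, I1 all integral)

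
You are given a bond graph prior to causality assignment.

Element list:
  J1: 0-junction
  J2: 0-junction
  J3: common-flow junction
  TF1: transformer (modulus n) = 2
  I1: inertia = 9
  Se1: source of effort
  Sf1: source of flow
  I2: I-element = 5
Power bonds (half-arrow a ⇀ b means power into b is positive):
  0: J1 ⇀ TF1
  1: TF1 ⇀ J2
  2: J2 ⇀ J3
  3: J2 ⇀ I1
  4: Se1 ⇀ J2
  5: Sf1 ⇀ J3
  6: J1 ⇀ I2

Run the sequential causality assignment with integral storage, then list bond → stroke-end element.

bond 4 stroke→J2  (source Se1 imposes e)
bond 5 stroke→Sf1  (source Sf1 imposes f)
bond 1 stroke→TF1  (common-e at J2 fixed by 4)
bond 2 stroke→J3  (J2 effort already set via bond 4)
bond 3 stroke→I1  (common-e at J2 fixed by 4)
bond 0 stroke→J1  (TF1: transformer flips bond 1)
bond 6 stroke→I2  (J1 effort already set via bond 0)

β0 stroke at J1
β1 stroke at TF1
β2 stroke at J3
β3 stroke at I1
β4 stroke at J2
β5 stroke at Sf1
β6 stroke at I2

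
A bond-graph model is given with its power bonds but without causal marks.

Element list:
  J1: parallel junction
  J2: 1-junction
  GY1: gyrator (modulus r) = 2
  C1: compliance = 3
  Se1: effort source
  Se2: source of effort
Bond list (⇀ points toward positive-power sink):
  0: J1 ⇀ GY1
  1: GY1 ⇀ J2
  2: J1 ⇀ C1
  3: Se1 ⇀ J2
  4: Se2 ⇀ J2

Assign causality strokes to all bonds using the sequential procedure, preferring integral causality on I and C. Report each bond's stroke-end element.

#3 stroke→J2  (Se1 fixes effort; stroke away)
#4 stroke→J2  (Se2 fixes effort; stroke away)
#1 stroke→GY1  (closing 1-jn rule on J2)
#0 stroke→GY1  (through GY1, causality inverts; strokes same side of GY1)
#2 stroke→J1  (J1: last free bond brings effort in)

bond 0 →GY1
bond 1 →GY1
bond 2 →J1
bond 3 →J2
bond 4 →J2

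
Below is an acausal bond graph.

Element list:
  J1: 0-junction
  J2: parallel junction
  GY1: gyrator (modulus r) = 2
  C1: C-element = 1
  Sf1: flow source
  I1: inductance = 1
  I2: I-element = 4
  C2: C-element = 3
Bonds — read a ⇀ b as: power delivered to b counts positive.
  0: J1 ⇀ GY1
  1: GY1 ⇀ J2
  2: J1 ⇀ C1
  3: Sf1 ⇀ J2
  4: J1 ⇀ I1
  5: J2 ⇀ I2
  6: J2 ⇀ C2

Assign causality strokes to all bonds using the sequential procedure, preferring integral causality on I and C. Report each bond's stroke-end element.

b0 stroke at GY1
b1 stroke at GY1
b2 stroke at J1
b3 stroke at Sf1
b4 stroke at I1
b5 stroke at I2
b6 stroke at J2

β3 →Sf1  (source Sf1 imposes f)
β2 →J1  (prefer integral on C1)
β0 →GY1  (J1: bond 2 brought effort, rest push out)
β4 →I1  (J1: bond 2 brought effort, rest push out)
β1 →GY1  (GY1: gyrator matches bond 0)
β5 →I2  (I2 integral (f out))
β6 →J2  (J2: last free bond brings effort in)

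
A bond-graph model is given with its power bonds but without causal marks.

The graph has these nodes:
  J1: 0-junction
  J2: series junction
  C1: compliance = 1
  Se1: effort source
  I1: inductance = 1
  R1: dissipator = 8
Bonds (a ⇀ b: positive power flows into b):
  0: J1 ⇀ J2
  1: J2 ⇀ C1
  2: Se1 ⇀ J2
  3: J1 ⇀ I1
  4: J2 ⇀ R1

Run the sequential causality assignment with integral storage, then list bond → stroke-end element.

#2 stroke→J2  (Se1: effort source, stroke at far end)
#1 stroke→J2  (prefer integral on C1)
#3 stroke→I1  (I1 integral (f out))
#0 stroke→J1  (closing 0-jn rule on J1)
#4 stroke→J2  (J2 flow already set via bond 0)

bond 0 |J1
bond 1 |J2
bond 2 |J2
bond 3 |I1
bond 4 |J2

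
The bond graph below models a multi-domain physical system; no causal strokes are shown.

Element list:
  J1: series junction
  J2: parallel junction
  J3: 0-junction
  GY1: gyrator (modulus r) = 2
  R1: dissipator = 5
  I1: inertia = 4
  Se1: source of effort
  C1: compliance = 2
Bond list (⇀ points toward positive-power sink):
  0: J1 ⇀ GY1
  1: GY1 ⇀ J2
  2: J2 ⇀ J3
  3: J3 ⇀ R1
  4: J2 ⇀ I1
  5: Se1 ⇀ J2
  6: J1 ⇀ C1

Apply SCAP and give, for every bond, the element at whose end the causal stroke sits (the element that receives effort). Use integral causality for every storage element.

bond 0 →GY1
bond 1 →GY1
bond 2 →J3
bond 3 →R1
bond 4 →I1
bond 5 →J2
bond 6 →J1

bond 5 stroke→J2  (Se1: effort source, stroke at far end)
bond 1 stroke→GY1  (0-jn J2 has e-setter on 5)
bond 2 stroke→J3  (J2 effort already set via bond 5)
bond 4 stroke→I1  (J2 effort already set via bond 5)
bond 3 stroke→R1  (J3: bond 2 brought effort, rest push out)
bond 0 stroke→GY1  (through GY1, causality inverts; strokes same side of GY1)
bond 6 stroke→J1  (common-f at J1 fixed by 0)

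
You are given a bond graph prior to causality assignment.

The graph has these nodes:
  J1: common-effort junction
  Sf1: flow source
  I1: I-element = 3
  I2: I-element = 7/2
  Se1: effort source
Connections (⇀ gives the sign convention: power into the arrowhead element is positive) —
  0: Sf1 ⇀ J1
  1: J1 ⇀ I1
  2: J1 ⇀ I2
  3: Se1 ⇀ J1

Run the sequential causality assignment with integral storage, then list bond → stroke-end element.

#0 stroke at Sf1
#1 stroke at I1
#2 stroke at I2
#3 stroke at J1

β0 |Sf1  (source Sf1 imposes f)
β3 |J1  (Se1: effort source, stroke at far end)
β1 |I1  (common-e at J1 fixed by 3)
β2 |I2  (J1 effort already set via bond 3)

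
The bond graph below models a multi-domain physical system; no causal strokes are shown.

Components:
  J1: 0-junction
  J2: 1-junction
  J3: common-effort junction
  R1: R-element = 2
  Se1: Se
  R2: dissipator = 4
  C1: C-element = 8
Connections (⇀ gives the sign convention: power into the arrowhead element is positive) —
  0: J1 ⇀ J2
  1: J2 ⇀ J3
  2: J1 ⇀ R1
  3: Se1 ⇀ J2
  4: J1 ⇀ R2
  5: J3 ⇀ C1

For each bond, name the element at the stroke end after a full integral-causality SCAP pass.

#3 |J2  (Se1 fixes effort; stroke away)
#5 |J3  (prefer integral on C1)
#1 |J2  (J3 effort already set via bond 5)
#0 |J1  (closing 1-jn rule on J2)
#2 |R1  (0-jn J1 has e-setter on 0)
#4 |R2  (J1 effort already set via bond 0)

bond 0 |J1
bond 1 |J2
bond 2 |R1
bond 3 |J2
bond 4 |R2
bond 5 |J3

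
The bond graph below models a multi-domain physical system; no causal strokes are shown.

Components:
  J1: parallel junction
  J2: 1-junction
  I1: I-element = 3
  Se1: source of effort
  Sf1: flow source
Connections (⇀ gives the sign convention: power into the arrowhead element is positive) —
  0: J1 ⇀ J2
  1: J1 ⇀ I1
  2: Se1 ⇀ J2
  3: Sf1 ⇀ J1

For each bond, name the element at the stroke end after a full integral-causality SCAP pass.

β2 →J2  (Se1 (Se) sets effort on bond)
β3 →Sf1  (Sf1: flow source, stroke at near end)
β0 →J1  (closing 1-jn rule on J2)
β1 →I1  (0-jn J1 has e-setter on 0)

b0 stroke at J1
b1 stroke at I1
b2 stroke at J2
b3 stroke at Sf1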